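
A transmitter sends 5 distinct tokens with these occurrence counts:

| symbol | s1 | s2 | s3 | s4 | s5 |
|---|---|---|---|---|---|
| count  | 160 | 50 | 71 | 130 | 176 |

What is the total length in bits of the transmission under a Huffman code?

Greedily combine the two least-frequent nodes:
merge s2(50) and s3(71): 121
merge 121 and s4(130): 251
merge s1(160) and s5(176): 336
merge 251 and 336: 587
The encoded length is the sum of every internal node's weight: 121 + 251 + 336 + 587 = 1295 bits.

1295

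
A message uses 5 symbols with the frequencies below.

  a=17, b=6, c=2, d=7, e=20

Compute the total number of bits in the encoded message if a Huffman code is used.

Build the Huffman tree bottom-up:
c(2) + b(6) → 8
d(7) + 8 → 15
15 + a(17) → 32
e(20) + 32 → 52
The encoded length is the sum of every internal node's weight: 8 + 15 + 32 + 52 = 107 bits.

107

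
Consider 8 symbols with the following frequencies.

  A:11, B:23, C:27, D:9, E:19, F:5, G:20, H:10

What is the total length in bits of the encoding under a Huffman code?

357

Greedily combine the two least-frequent nodes:
merge F(5) and D(9): 14
merge H(10) and A(11): 21
merge 14 and E(19): 33
merge G(20) and 21: 41
merge B(23) and C(27): 50
merge 33 and 41: 74
merge 50 and 74: 124
The encoded length is the sum of every internal node's weight: 14 + 21 + 33 + 41 + 50 + 74 + 124 = 357 bits.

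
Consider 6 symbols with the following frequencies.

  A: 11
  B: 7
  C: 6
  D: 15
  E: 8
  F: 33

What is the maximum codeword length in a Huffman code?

Merge the two lowest-weight nodes at each step:
combine C(6), B(7) → 13
combine E(8), A(11) → 19
combine 13, D(15) → 28
combine 19, 28 → 47
combine F(33), 47 → 80
Maximum depth reached is 4.

4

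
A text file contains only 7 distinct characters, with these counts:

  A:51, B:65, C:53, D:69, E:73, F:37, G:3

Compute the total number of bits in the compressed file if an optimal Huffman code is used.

Merge the two smallest weights repeatedly:
combine G(3), F(37) → 40
combine 40, A(51) → 91
combine C(53), B(65) → 118
combine D(69), E(73) → 142
combine 91, 118 → 209
combine 142, 209 → 351
The encoded length is the sum of every internal node's weight: 40 + 91 + 118 + 142 + 209 + 351 = 951 bits.

951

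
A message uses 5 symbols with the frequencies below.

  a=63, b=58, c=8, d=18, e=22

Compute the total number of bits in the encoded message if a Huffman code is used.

Merge the two smallest weights repeatedly:
merge c(8) and d(18): 26
merge e(22) and 26: 48
merge 48 and b(58): 106
merge a(63) and 106: 169
Total encoded bits = sum of merged weights = 26 + 48 + 106 + 169 = 349.

349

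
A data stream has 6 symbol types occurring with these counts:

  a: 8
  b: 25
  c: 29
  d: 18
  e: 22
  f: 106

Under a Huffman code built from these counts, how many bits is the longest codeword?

Merge the two lowest-weight nodes at each step:
combine a(8), d(18) → 26
combine e(22), b(25) → 47
combine 26, c(29) → 55
combine 47, 55 → 102
combine 102, f(106) → 208
The first pair merged (a, d) ends up deepest, at depth 4.

4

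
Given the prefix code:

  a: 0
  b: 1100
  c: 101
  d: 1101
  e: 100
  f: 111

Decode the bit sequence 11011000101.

Read left to right; each codeword is recognised as soon as it completes (prefix code):
  1101→d | 100→e | 0→a | 101→c
Decoded message: deac

deac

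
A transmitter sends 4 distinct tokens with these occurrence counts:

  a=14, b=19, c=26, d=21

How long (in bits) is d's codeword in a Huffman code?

2

Build the tree from the bottom:
combine a(14), b(19) → 33
combine d(21), c(26) → 47
combine 33, 47 → 80
d's leaf is at depth 2, giving a 2-bit codeword.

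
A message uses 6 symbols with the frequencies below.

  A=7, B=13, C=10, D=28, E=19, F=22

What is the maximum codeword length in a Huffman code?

4

Merge the two lowest-weight nodes at each step:
combine A(7), C(10) → 17
combine B(13), 17 → 30
combine E(19), F(22) → 41
combine D(28), 30 → 58
combine 41, 58 → 99
Maximum depth reached is 4.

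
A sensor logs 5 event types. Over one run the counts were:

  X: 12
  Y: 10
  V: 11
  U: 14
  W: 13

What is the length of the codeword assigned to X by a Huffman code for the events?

2

Build the tree from the bottom:
combine Y(10), V(11) → 21
combine X(12), W(13) → 25
combine U(14), 21 → 35
combine 25, 35 → 60
X sits 2 levels below the root, so its codeword is 2 bits.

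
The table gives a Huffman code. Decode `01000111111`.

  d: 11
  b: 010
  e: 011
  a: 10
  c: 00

bcddd

Read left to right; each codeword is recognised as soon as it completes (prefix code):
  010→b | 00→c | 11→d | 11→d | 11→d
Decoded message: bcddd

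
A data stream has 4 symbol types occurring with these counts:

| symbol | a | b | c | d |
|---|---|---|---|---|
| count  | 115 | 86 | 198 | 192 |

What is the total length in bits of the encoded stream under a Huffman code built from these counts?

Merge the two smallest weights repeatedly:
merge b(86) and a(115): 201
merge d(192) and c(198): 390
merge 201 and 390: 591
Each symbol's bit-cost is frequency × depth; summing gives 1182 bits (equivalently 201 + 390 + 591).

1182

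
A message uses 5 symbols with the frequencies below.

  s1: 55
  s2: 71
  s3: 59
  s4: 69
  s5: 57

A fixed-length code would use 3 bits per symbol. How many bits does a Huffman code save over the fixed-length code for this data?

199

Fixed-length: 3 bits × 311 symbols = 933 bits.
Huffman merges:
merge s1(55) and s5(57): 112
merge s3(59) and s4(69): 128
merge s2(71) and 112: 183
merge 128 and 183: 311
Huffman total = 112 + 128 + 183 + 311 = 734 bits.
Saving = 933 − 734 = 199 bits.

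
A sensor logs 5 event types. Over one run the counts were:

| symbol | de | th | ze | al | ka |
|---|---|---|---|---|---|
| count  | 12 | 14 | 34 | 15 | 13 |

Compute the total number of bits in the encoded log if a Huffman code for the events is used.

196

Greedily combine the two least-frequent nodes:
de(12) + ka(13) → 25
th(14) + al(15) → 29
25 + 29 → 54
ze(34) + 54 → 88
The encoded length is the sum of every internal node's weight: 25 + 29 + 54 + 88 = 196 bits.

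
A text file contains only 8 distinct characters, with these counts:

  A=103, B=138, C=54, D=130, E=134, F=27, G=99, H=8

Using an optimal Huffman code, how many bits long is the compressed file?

1931

Merge the two smallest weights repeatedly:
merge H(8) and F(27): 35
merge 35 and C(54): 89
merge 89 and G(99): 188
merge A(103) and D(130): 233
merge E(134) and B(138): 272
merge 188 and 233: 421
merge 272 and 421: 693
Each symbol's bit-cost is frequency × depth; summing gives 1931 bits (equivalently 35 + 89 + 188 + 233 + 272 + 421 + 693).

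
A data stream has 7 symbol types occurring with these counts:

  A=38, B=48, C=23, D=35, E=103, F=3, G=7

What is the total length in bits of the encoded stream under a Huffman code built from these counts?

608

Merge the two smallest weights repeatedly:
merge F(3) and G(7): 10
merge 10 and C(23): 33
merge 33 and D(35): 68
merge A(38) and B(48): 86
merge 68 and 86: 154
merge E(103) and 154: 257
Total encoded bits = sum of merged weights = 10 + 33 + 68 + 86 + 154 + 257 = 608.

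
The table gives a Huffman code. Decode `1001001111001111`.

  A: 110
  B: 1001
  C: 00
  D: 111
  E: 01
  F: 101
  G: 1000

Read left to right; each codeword is recognised as soon as it completes (prefix code):
  1001→B | 00→C | 111→D | 1001→B | 111→D
Decoded message: BCDBD

BCDBD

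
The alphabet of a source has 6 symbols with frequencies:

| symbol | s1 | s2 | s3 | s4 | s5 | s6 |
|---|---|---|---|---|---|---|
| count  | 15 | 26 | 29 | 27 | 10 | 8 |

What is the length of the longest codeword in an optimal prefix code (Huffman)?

4

Merge the two lowest-weight nodes at each step:
s6(8) + s5(10) → 18
s1(15) + 18 → 33
s2(26) + s4(27) → 53
s3(29) + 33 → 62
53 + 62 → 115
Maximum depth reached is 4.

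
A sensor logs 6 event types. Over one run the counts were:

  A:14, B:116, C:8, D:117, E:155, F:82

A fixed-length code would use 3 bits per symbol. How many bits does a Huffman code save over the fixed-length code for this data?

366

Fixed-length: 3 bits × 492 symbols = 1476 bits.
Huffman merges:
combine C(8), A(14) → 22
combine 22, F(82) → 104
combine 104, B(116) → 220
combine D(117), E(155) → 272
combine 220, 272 → 492
Huffman total = 22 + 104 + 220 + 272 + 492 = 1110 bits.
Saving = 1476 − 1110 = 366 bits.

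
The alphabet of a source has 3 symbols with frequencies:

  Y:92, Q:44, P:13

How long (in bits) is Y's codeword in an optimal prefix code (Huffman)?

1

Build the tree from the bottom:
combine P(13), Q(44) → 57
combine 57, Y(92) → 149
Y is a child of the root — depth 1, so its codeword is a single bit.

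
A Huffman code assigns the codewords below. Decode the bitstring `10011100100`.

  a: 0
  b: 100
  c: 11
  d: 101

bcbb

Read left to right; each codeword is recognised as soon as it completes (prefix code):
  100→b | 11→c | 100→b | 100→b
Decoded message: bcbb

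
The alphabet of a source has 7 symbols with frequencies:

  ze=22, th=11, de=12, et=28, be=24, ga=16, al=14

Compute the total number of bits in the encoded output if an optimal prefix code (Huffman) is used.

Merge the two smallest weights repeatedly:
combine th(11), de(12) → 23
combine al(14), ga(16) → 30
combine ze(22), 23 → 45
combine be(24), et(28) → 52
combine 30, 45 → 75
combine 52, 75 → 127
The encoded length is the sum of every internal node's weight: 23 + 30 + 45 + 52 + 75 + 127 = 352 bits.

352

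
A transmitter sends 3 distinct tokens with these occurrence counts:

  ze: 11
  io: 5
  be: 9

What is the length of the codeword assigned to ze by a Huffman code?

Build the tree from the bottom:
combine io(5), be(9) → 14
combine ze(11), 14 → 25
ze is a child of the root — depth 1, so its codeword is a single bit.

1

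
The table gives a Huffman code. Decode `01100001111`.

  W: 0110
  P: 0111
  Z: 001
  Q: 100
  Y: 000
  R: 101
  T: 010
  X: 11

WYXX

Read left to right; each codeword is recognised as soon as it completes (prefix code):
  0110→W | 000→Y | 11→X | 11→X
Decoded message: WYXX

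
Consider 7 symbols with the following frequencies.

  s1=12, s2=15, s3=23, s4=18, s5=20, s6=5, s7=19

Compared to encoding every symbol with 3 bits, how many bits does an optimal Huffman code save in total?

Fixed-length: 3 bits × 112 symbols = 336 bits.
Huffman merges:
merge s6(5) and s1(12): 17
merge s2(15) and 17: 32
merge s4(18) and s7(19): 37
merge s5(20) and s3(23): 43
merge 32 and 37: 69
merge 43 and 69: 112
Huffman total = 17 + 32 + 37 + 43 + 69 + 112 = 310 bits.
Saving = 336 − 310 = 26 bits.

26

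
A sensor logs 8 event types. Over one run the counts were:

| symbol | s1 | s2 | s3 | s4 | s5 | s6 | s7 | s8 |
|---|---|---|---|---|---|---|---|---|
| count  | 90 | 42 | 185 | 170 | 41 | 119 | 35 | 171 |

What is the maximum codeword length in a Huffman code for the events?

5

Merge the two lowest-weight nodes at each step:
merge s7(35) and s5(41): 76
merge s2(42) and 76: 118
merge s1(90) and 118: 208
merge s6(119) and s4(170): 289
merge s8(171) and s3(185): 356
merge 208 and 289: 497
merge 356 and 497: 853
The rarest symbols sit at the bottom; the longest codeword is 5 bits.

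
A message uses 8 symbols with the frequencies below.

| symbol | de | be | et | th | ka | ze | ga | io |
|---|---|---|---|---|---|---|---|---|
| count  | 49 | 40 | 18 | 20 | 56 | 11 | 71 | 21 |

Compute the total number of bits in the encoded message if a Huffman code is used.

801

Greedily combine the two least-frequent nodes:
merge ze(11) and et(18): 29
merge th(20) and io(21): 41
merge 29 and be(40): 69
merge 41 and de(49): 90
merge ka(56) and 69: 125
merge ga(71) and 90: 161
merge 125 and 161: 286
Each symbol's bit-cost is frequency × depth; summing gives 801 bits (equivalently 29 + 41 + 69 + 90 + 125 + 161 + 286).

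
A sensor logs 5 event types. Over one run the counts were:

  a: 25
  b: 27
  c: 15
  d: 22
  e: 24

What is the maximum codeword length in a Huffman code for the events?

Merge the two lowest-weight nodes at each step:
combine c(15), d(22) → 37
combine e(24), a(25) → 49
combine b(27), 37 → 64
combine 49, 64 → 113
The first pair merged (c, d) ends up deepest, at depth 3.

3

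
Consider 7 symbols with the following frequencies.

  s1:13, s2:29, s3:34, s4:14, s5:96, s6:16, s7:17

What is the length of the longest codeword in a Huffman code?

Merge the two lowest-weight nodes at each step:
combine s1(13), s4(14) → 27
combine s6(16), s7(17) → 33
combine 27, s2(29) → 56
combine 33, s3(34) → 67
combine 56, 67 → 123
combine s5(96), 123 → 219
Maximum depth reached is 4.

4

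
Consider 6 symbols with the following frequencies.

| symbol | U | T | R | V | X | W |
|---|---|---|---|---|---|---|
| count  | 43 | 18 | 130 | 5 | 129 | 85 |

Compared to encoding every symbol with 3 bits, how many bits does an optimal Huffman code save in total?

321

Fixed-length: 3 bits × 410 symbols = 1230 bits.
Huffman merges:
merge V(5) and T(18): 23
merge 23 and U(43): 66
merge 66 and W(85): 151
merge X(129) and R(130): 259
merge 151 and 259: 410
Huffman total = 23 + 66 + 151 + 259 + 410 = 909 bits.
Saving = 1230 − 909 = 321 bits.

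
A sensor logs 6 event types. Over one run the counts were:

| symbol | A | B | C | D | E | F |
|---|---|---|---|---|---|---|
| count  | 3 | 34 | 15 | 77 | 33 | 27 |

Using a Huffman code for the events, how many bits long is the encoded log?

431

Greedily combine the two least-frequent nodes:
A(3) + C(15) → 18
18 + F(27) → 45
E(33) + B(34) → 67
45 + 67 → 112
D(77) + 112 → 189
Total encoded bits = sum of merged weights = 18 + 45 + 67 + 112 + 189 = 431.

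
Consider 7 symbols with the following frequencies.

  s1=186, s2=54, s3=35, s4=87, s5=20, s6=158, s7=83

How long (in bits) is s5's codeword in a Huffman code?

4

Repeatedly merge the two smallest:
merge s5(20) and s3(35): 55
merge s2(54) and 55: 109
merge s7(83) and s4(87): 170
merge 109 and s6(158): 267
merge 170 and s1(186): 356
merge 267 and 356: 623
The subtree containing s5 is merged 4 times, so code length = 4.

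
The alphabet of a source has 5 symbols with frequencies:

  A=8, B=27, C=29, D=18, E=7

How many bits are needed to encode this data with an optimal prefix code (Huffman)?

193

Greedily combine the two least-frequent nodes:
combine E(7), A(8) → 15
combine 15, D(18) → 33
combine B(27), C(29) → 56
combine 33, 56 → 89
The encoded length is the sum of every internal node's weight: 15 + 33 + 56 + 89 = 193 bits.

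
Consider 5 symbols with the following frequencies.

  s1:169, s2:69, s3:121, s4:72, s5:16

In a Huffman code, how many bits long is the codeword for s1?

1

Build the tree from the bottom:
s5(16) + s2(69) → 85
s4(72) + 85 → 157
s3(121) + 157 → 278
s1(169) + 278 → 447
s1 sits one level below the root: a 1-bit codeword.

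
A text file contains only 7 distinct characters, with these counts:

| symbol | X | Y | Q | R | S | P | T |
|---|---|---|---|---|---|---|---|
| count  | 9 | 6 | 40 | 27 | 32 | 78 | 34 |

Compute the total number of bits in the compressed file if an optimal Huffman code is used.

Greedily combine the two least-frequent nodes:
Y(6) + X(9) → 15
15 + R(27) → 42
S(32) + T(34) → 66
Q(40) + 42 → 82
66 + P(78) → 144
82 + 144 → 226
Total encoded bits = sum of merged weights = 15 + 42 + 66 + 82 + 144 + 226 = 575.

575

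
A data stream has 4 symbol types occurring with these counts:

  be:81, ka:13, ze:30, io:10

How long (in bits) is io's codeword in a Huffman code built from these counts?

3

Repeatedly merge the two smallest:
merge io(10) and ka(13): 23
merge 23 and ze(30): 53
merge 53 and be(81): 134
io's leaf is at depth 3, giving a 3-bit codeword.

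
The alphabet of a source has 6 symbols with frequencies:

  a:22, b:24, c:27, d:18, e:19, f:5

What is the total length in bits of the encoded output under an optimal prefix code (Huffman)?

294

Greedily combine the two least-frequent nodes:
merge f(5) and d(18): 23
merge e(19) and a(22): 41
merge 23 and b(24): 47
merge c(27) and 41: 68
merge 47 and 68: 115
The encoded length is the sum of every internal node's weight: 23 + 41 + 47 + 68 + 115 = 294 bits.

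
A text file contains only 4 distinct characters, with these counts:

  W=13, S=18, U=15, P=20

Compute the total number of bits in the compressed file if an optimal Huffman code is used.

132

Merge the two smallest weights repeatedly:
merge W(13) and U(15): 28
merge S(18) and P(20): 38
merge 28 and 38: 66
Total encoded bits = sum of merged weights = 28 + 38 + 66 = 132.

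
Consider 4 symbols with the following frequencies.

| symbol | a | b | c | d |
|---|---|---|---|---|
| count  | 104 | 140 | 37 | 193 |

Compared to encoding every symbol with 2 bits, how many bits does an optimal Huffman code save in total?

52

Fixed-length: 2 bits × 474 symbols = 948 bits.
Huffman merges:
c(37) + a(104) → 141
b(140) + 141 → 281
d(193) + 281 → 474
Huffman total = 141 + 281 + 474 = 896 bits.
Saving = 948 − 896 = 52 bits.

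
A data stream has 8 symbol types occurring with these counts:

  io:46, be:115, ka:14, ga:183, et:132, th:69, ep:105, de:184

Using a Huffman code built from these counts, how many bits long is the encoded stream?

2366

Build the Huffman tree bottom-up:
ka(14) + io(46) → 60
60 + th(69) → 129
ep(105) + be(115) → 220
129 + et(132) → 261
ga(183) + de(184) → 367
220 + 261 → 481
367 + 481 → 848
Total encoded bits = sum of merged weights = 60 + 129 + 220 + 261 + 367 + 481 + 848 = 2366.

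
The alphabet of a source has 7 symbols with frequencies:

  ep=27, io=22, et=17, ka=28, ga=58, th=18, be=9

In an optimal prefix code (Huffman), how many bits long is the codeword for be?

4

Huffman merges, smallest pair first:
be(9) + et(17) → 26
th(18) + io(22) → 40
26 + ep(27) → 53
ka(28) + 40 → 68
53 + ga(58) → 111
68 + 111 → 179
The subtree containing be is merged 4 times, so code length = 4.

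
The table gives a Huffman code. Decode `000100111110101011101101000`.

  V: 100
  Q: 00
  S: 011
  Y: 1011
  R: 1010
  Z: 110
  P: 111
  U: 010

Read left to right; each codeword is recognised as soon as it completes (prefix code):
  00→Q | 010→U | 011→S | 111→P | 010→U | 1011→Y | 1011→Y | 010→U | 00→Q
Decoded message: QUSPUYYUQ

QUSPUYYUQ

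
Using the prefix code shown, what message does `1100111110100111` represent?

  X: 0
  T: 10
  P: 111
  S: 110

SXPSTXP

Read left to right; each codeword is recognised as soon as it completes (prefix code):
  110→S | 0→X | 111→P | 110→S | 10→T | 0→X | 111→P
Decoded message: SXPSTXP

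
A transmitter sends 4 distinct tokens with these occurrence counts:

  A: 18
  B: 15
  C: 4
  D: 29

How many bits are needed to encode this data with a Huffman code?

122

Merge the two smallest weights repeatedly:
combine C(4), B(15) → 19
combine A(18), 19 → 37
combine D(29), 37 → 66
The encoded length is the sum of every internal node's weight: 19 + 37 + 66 = 122 bits.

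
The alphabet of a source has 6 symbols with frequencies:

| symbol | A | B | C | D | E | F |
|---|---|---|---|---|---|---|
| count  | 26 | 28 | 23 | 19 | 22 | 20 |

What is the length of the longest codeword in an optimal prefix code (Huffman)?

Merge the two lowest-weight nodes at each step:
merge D(19) and F(20): 39
merge E(22) and C(23): 45
merge A(26) and B(28): 54
merge 39 and 45: 84
merge 54 and 84: 138
Maximum depth reached is 3.

3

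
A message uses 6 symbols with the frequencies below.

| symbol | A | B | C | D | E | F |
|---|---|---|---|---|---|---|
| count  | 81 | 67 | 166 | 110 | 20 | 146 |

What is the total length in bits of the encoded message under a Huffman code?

1435

Greedily combine the two least-frequent nodes:
combine E(20), B(67) → 87
combine A(81), 87 → 168
combine D(110), F(146) → 256
combine C(166), 168 → 334
combine 256, 334 → 590
The encoded length is the sum of every internal node's weight: 87 + 168 + 256 + 334 + 590 = 1435 bits.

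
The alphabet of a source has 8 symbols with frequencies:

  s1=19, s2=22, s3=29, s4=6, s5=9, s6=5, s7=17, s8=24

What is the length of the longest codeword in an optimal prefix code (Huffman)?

Merge the two lowest-weight nodes at each step:
s6(5) + s4(6) → 11
s5(9) + 11 → 20
s7(17) + s1(19) → 36
20 + s2(22) → 42
s8(24) + s3(29) → 53
36 + 42 → 78
53 + 78 → 131
The first pair merged (s6, s4) ends up deepest, at depth 5.

5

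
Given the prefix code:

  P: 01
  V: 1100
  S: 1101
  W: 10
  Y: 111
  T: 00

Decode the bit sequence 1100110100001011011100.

VSTTWSV

Read left to right; each codeword is recognised as soon as it completes (prefix code):
  1100→V | 1101→S | 00→T | 00→T | 10→W | 1101→S | 1100→V
Decoded message: VSTTWSV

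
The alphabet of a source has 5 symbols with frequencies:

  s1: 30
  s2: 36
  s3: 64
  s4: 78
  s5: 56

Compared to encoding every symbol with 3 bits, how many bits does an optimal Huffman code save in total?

Fixed-length: 3 bits × 264 symbols = 792 bits.
Huffman merges:
combine s1(30), s2(36) → 66
combine s5(56), s3(64) → 120
combine 66, s4(78) → 144
combine 120, 144 → 264
Huffman total = 66 + 120 + 144 + 264 = 594 bits.
Saving = 792 − 594 = 198 bits.

198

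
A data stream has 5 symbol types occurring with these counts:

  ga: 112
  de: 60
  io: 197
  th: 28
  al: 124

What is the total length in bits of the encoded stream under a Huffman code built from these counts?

1130

Merge the two smallest weights repeatedly:
merge th(28) and de(60): 88
merge 88 and ga(112): 200
merge al(124) and io(197): 321
merge 200 and 321: 521
The encoded length is the sum of every internal node's weight: 88 + 200 + 321 + 521 = 1130 bits.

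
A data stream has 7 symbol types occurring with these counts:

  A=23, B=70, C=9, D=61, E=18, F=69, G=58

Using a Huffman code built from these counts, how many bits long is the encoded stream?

801

Merge the two smallest weights repeatedly:
combine C(9), E(18) → 27
combine A(23), 27 → 50
combine 50, G(58) → 108
combine D(61), F(69) → 130
combine B(70), 108 → 178
combine 130, 178 → 308
Each symbol's bit-cost is frequency × depth; summing gives 801 bits (equivalently 27 + 50 + 108 + 130 + 178 + 308).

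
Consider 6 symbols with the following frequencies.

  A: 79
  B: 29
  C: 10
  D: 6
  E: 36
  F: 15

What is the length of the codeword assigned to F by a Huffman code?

4

Repeatedly merge the two smallest:
D(6) + C(10) → 16
F(15) + 16 → 31
B(29) + 31 → 60
E(36) + 60 → 96
A(79) + 96 → 175
F sits 4 levels below the root, so its codeword is 4 bits.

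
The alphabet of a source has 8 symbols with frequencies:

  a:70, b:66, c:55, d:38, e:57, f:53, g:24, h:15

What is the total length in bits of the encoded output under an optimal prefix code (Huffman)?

1103

Greedily combine the two least-frequent nodes:
merge h(15) and g(24): 39
merge d(38) and 39: 77
merge f(53) and c(55): 108
merge e(57) and b(66): 123
merge a(70) and 77: 147
merge 108 and 123: 231
merge 147 and 231: 378
Total encoded bits = sum of merged weights = 39 + 77 + 108 + 123 + 147 + 231 + 378 = 1103.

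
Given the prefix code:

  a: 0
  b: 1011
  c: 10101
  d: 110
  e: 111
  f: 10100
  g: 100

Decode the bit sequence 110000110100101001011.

daaadgfb

Read left to right; each codeword is recognised as soon as it completes (prefix code):
  110→d | 0→a | 0→a | 0→a | 110→d | 100→g | 10100→f | 1011→b
Decoded message: daaadgfb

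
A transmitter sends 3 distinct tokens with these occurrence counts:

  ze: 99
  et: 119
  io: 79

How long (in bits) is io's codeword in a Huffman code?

2

Huffman merges, smallest pair first:
merge io(79) and ze(99): 178
merge et(119) and 178: 297
io's leaf is at depth 2, giving a 2-bit codeword.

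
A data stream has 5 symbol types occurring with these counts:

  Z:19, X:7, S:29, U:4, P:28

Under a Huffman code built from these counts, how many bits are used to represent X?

3

Build the tree from the bottom:
combine U(4), X(7) → 11
combine 11, Z(19) → 30
combine P(28), S(29) → 57
combine 30, 57 → 87
X's leaf is at depth 3, giving a 3-bit codeword.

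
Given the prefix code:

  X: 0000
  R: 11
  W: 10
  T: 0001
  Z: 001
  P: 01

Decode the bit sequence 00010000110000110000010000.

TXRXRXPX

Read left to right; each codeword is recognised as soon as it completes (prefix code):
  0001→T | 0000→X | 11→R | 0000→X | 11→R | 0000→X | 01→P | 0000→X
Decoded message: TXRXRXPX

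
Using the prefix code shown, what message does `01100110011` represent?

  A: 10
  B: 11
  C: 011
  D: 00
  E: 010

CDBDB

Read left to right; each codeword is recognised as soon as it completes (prefix code):
  011→C | 00→D | 11→B | 00→D | 11→B
Decoded message: CDBDB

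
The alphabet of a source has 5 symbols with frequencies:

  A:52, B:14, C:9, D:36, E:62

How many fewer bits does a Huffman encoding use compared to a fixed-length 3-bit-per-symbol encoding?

153

Fixed-length: 3 bits × 173 symbols = 519 bits.
Huffman merges:
combine C(9), B(14) → 23
combine 23, D(36) → 59
combine A(52), 59 → 111
combine E(62), 111 → 173
Huffman total = 23 + 59 + 111 + 173 = 366 bits.
Saving = 519 − 366 = 153 bits.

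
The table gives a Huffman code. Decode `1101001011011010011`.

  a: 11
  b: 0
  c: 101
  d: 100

abdcccbba

Read left to right; each codeword is recognised as soon as it completes (prefix code):
  11→a | 0→b | 100→d | 101→c | 101→c | 101→c | 0→b | 0→b | 11→a
Decoded message: abdcccbba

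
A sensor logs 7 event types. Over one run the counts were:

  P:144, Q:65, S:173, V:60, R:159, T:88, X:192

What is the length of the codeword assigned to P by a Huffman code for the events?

3

Repeatedly merge the two smallest:
merge V(60) and Q(65): 125
merge T(88) and 125: 213
merge P(144) and R(159): 303
merge S(173) and X(192): 365
merge 213 and 303: 516
merge 365 and 516: 881
P's leaf is at depth 3, giving a 3-bit codeword.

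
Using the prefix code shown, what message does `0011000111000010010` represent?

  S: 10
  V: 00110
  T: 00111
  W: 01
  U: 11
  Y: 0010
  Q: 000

VTQWY

Read left to right; each codeword is recognised as soon as it completes (prefix code):
  00110→V | 00111→T | 000→Q | 01→W | 0010→Y
Decoded message: VTQWY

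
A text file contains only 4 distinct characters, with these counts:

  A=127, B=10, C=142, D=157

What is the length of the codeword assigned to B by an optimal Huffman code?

3

Huffman merges, smallest pair first:
B(10) + A(127) → 137
137 + C(142) → 279
D(157) + 279 → 436
B's leaf is at depth 3, giving a 3-bit codeword.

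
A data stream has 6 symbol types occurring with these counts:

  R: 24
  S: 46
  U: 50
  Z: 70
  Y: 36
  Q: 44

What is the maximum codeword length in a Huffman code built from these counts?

Merge the two lowest-weight nodes at each step:
merge R(24) and Y(36): 60
merge Q(44) and S(46): 90
merge U(50) and 60: 110
merge Z(70) and 90: 160
merge 110 and 160: 270
The rarest symbols sit at the bottom; the longest codeword is 3 bits.

3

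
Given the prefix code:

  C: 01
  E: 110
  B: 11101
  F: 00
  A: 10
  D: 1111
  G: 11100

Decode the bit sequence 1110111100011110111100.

BGCBG

Read left to right; each codeword is recognised as soon as it completes (prefix code):
  11101→B | 11100→G | 01→C | 11101→B | 11100→G
Decoded message: BGCBG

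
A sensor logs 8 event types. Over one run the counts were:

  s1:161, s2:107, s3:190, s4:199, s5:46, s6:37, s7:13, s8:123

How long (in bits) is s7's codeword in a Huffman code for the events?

5

Huffman merges, smallest pair first:
combine s7(13), s6(37) → 50
combine s5(46), 50 → 96
combine 96, s2(107) → 203
combine s8(123), s1(161) → 284
combine s3(190), s4(199) → 389
combine 203, 284 → 487
combine 389, 487 → 876
s7 sits 5 levels below the root, so its codeword is 5 bits.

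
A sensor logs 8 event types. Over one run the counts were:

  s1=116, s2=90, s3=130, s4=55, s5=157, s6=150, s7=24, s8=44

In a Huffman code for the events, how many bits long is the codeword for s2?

Huffman merges, smallest pair first:
s7(24) + s8(44) → 68
s4(55) + 68 → 123
s2(90) + s1(116) → 206
123 + s3(130) → 253
s6(150) + s5(157) → 307
206 + 253 → 459
307 + 459 → 766
s2's leaf is at depth 3, giving a 3-bit codeword.

3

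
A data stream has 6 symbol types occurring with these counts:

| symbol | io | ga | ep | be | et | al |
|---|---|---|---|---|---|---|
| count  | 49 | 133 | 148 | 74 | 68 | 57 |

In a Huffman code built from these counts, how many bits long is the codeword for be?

Build the tree from the bottom:
combine io(49), al(57) → 106
combine et(68), be(74) → 142
combine 106, ga(133) → 239
combine 142, ep(148) → 290
combine 239, 290 → 529
The subtree containing be is merged 3 times, so code length = 3.

3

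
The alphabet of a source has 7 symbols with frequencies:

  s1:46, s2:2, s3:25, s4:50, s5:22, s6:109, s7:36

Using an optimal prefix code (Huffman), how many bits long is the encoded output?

Build the Huffman tree bottom-up:
s2(2) + s5(22) → 24
24 + s3(25) → 49
s7(36) + s1(46) → 82
49 + s4(50) → 99
82 + 99 → 181
s6(109) + 181 → 290
Total encoded bits = sum of merged weights = 24 + 49 + 82 + 99 + 181 + 290 = 725.

725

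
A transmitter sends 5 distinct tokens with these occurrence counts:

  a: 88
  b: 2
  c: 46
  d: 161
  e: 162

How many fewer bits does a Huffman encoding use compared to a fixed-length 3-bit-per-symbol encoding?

Fixed-length: 3 bits × 459 symbols = 1377 bits.
Huffman merges:
b(2) + c(46) → 48
48 + a(88) → 136
136 + d(161) → 297
e(162) + 297 → 459
Huffman total = 48 + 136 + 297 + 459 = 940 bits.
Saving = 1377 − 940 = 437 bits.

437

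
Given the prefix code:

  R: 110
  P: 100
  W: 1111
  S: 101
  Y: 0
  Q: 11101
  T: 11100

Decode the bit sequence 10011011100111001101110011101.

PRTTRTQ

Read left to right; each codeword is recognised as soon as it completes (prefix code):
  100→P | 110→R | 11100→T | 11100→T | 110→R | 11100→T | 11101→Q
Decoded message: PRTTRTQ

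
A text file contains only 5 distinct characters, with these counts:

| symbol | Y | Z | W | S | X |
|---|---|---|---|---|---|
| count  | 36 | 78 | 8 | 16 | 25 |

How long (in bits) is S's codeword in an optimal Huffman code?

Repeatedly merge the two smallest:
combine W(8), S(16) → 24
combine 24, X(25) → 49
combine Y(36), 49 → 85
combine Z(78), 85 → 163
S's leaf is at depth 4, giving a 4-bit codeword.

4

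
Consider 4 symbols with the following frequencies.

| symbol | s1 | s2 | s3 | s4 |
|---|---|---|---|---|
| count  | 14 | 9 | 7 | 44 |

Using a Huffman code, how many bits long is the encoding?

120

Merge the two smallest weights repeatedly:
combine s3(7), s2(9) → 16
combine s1(14), 16 → 30
combine 30, s4(44) → 74
Total encoded bits = sum of merged weights = 16 + 30 + 74 = 120.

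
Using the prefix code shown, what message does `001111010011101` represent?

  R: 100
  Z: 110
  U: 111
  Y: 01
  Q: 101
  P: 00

PUQPUY

Read left to right; each codeword is recognised as soon as it completes (prefix code):
  00→P | 111→U | 101→Q | 00→P | 111→U | 01→Y
Decoded message: PUQPUY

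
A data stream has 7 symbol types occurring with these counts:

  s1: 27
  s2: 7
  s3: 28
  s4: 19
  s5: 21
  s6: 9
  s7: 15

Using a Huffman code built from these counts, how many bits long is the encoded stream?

339

Merge the two smallest weights repeatedly:
merge s2(7) and s6(9): 16
merge s7(15) and 16: 31
merge s4(19) and s5(21): 40
merge s1(27) and s3(28): 55
merge 31 and 40: 71
merge 55 and 71: 126
Each symbol's bit-cost is frequency × depth; summing gives 339 bits (equivalently 16 + 31 + 40 + 55 + 71 + 126).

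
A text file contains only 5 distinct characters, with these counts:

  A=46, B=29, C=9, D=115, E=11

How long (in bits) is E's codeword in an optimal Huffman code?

Build the tree from the bottom:
combine C(9), E(11) → 20
combine 20, B(29) → 49
combine A(46), 49 → 95
combine 95, D(115) → 210
The subtree containing E is merged 4 times, so code length = 4.

4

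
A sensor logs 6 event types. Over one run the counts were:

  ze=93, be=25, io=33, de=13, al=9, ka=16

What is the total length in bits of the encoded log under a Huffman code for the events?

Build the Huffman tree bottom-up:
combine al(9), de(13) → 22
combine ka(16), 22 → 38
combine be(25), io(33) → 58
combine 38, 58 → 96
combine ze(93), 96 → 189
Each symbol's bit-cost is frequency × depth; summing gives 403 bits (equivalently 22 + 38 + 58 + 96 + 189).

403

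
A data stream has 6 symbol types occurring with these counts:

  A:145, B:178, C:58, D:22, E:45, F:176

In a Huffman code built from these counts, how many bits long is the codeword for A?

2

Build the tree from the bottom:
combine D(22), E(45) → 67
combine C(58), 67 → 125
combine 125, A(145) → 270
combine F(176), B(178) → 354
combine 270, 354 → 624
The subtree containing A is merged 2 times, so code length = 2.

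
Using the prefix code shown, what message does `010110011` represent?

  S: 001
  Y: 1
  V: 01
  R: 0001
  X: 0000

VVYSY

Read left to right; each codeword is recognised as soon as it completes (prefix code):
  01→V | 01→V | 1→Y | 001→S | 1→Y
Decoded message: VVYSY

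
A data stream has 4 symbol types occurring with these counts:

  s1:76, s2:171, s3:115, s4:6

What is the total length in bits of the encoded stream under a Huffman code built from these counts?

Build the Huffman tree bottom-up:
merge s4(6) and s1(76): 82
merge 82 and s3(115): 197
merge s2(171) and 197: 368
Each symbol's bit-cost is frequency × depth; summing gives 647 bits (equivalently 82 + 197 + 368).

647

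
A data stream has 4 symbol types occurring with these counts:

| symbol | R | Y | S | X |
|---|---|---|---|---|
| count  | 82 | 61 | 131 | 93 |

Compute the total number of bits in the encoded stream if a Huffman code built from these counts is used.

Greedily combine the two least-frequent nodes:
combine Y(61), R(82) → 143
combine X(93), S(131) → 224
combine 143, 224 → 367
The encoded length is the sum of every internal node's weight: 143 + 224 + 367 = 734 bits.

734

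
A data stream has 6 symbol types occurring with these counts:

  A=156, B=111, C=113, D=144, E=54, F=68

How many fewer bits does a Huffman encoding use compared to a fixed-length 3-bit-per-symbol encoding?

300

Fixed-length: 3 bits × 646 symbols = 1938 bits.
Huffman merges:
E(54) + F(68) → 122
B(111) + C(113) → 224
122 + D(144) → 266
A(156) + 224 → 380
266 + 380 → 646
Huffman total = 122 + 224 + 266 + 380 + 646 = 1638 bits.
Saving = 1938 − 1638 = 300 bits.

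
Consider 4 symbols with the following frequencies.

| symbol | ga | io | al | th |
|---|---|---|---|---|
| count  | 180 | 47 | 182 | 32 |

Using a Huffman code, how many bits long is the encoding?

Merge the two smallest weights repeatedly:
combine th(32), io(47) → 79
combine 79, ga(180) → 259
combine al(182), 259 → 441
Each symbol's bit-cost is frequency × depth; summing gives 779 bits (equivalently 79 + 259 + 441).

779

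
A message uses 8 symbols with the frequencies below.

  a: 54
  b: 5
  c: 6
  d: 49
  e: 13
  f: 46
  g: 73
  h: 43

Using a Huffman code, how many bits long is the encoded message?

775

Merge the two smallest weights repeatedly:
combine b(5), c(6) → 11
combine 11, e(13) → 24
combine 24, h(43) → 67
combine f(46), d(49) → 95
combine a(54), 67 → 121
combine g(73), 95 → 168
combine 121, 168 → 289
Each symbol's bit-cost is frequency × depth; summing gives 775 bits (equivalently 11 + 24 + 67 + 95 + 121 + 168 + 289).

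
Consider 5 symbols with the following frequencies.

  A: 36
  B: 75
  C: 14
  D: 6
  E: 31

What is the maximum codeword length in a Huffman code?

4

Merge the two lowest-weight nodes at each step:
merge D(6) and C(14): 20
merge 20 and E(31): 51
merge A(36) and 51: 87
merge B(75) and 87: 162
The first pair merged (D, C) ends up deepest, at depth 4.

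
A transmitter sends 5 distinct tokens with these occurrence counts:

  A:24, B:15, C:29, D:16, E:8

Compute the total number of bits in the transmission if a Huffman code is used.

207

Merge the two smallest weights repeatedly:
E(8) + B(15) → 23
D(16) + 23 → 39
A(24) + C(29) → 53
39 + 53 → 92
Total encoded bits = sum of merged weights = 23 + 39 + 53 + 92 = 207.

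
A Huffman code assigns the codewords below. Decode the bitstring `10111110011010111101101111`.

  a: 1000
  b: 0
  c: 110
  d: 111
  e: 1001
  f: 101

fdefbdffd

Read left to right; each codeword is recognised as soon as it completes (prefix code):
  101→f | 111→d | 1001→e | 101→f | 0→b | 111→d | 101→f | 101→f | 111→d
Decoded message: fdefbdffd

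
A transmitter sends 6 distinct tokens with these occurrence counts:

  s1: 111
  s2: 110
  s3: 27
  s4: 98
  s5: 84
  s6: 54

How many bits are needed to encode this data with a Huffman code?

1214

Build the Huffman tree bottom-up:
merge s3(27) and s6(54): 81
merge 81 and s5(84): 165
merge s4(98) and s2(110): 208
merge s1(111) and 165: 276
merge 208 and 276: 484
The encoded length is the sum of every internal node's weight: 81 + 165 + 208 + 276 + 484 = 1214 bits.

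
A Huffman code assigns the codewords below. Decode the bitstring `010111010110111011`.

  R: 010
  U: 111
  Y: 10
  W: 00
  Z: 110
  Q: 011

Read left to right; each codeword is recognised as soon as it completes (prefix code):
  010→R | 111→U | 010→R | 110→Z | 111→U | 011→Q
Decoded message: RURZUQ

RURZUQ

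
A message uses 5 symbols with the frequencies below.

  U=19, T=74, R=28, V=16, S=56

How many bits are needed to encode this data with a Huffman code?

Greedily combine the two least-frequent nodes:
merge V(16) and U(19): 35
merge R(28) and 35: 63
merge S(56) and 63: 119
merge T(74) and 119: 193
Total encoded bits = sum of merged weights = 35 + 63 + 119 + 193 = 410.

410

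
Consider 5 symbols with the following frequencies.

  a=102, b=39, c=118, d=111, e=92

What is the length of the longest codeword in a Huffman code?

Merge the two lowest-weight nodes at each step:
combine b(39), e(92) → 131
combine a(102), d(111) → 213
combine c(118), 131 → 249
combine 213, 249 → 462
Maximum depth reached is 3.

3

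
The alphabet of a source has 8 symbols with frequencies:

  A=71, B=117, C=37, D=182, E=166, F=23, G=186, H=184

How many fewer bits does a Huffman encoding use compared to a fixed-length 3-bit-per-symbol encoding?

179

Fixed-length: 3 bits × 966 symbols = 2898 bits.
Huffman merges:
F(23) + C(37) → 60
60 + A(71) → 131
B(117) + 131 → 248
E(166) + D(182) → 348
H(184) + G(186) → 370
248 + 348 → 596
370 + 596 → 966
Huffman total = 60 + 131 + 248 + 348 + 370 + 596 + 966 = 2719 bits.
Saving = 2898 − 2719 = 179 bits.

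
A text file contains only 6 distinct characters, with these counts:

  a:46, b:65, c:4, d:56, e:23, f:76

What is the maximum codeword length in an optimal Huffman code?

4

Merge the two lowest-weight nodes at each step:
combine c(4), e(23) → 27
combine 27, a(46) → 73
combine d(56), b(65) → 121
combine 73, f(76) → 149
combine 121, 149 → 270
The first pair merged (c, e) ends up deepest, at depth 4.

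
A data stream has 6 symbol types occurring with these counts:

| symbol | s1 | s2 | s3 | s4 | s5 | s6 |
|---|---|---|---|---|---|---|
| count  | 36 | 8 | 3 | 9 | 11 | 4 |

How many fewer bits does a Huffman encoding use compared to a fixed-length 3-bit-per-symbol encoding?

65

Fixed-length: 3 bits × 71 symbols = 213 bits.
Huffman merges:
s3(3) + s6(4) → 7
7 + s2(8) → 15
s4(9) + s5(11) → 20
15 + 20 → 35
35 + s1(36) → 71
Huffman total = 7 + 15 + 20 + 35 + 71 = 148 bits.
Saving = 213 − 148 = 65 bits.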